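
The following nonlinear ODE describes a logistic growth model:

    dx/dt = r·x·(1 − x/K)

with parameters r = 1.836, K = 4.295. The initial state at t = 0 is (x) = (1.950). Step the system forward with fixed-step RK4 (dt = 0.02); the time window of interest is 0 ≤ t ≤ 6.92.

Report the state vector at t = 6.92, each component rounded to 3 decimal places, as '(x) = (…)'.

t=0.000: state=(1.950)
step 1 (dt=0.02): k1=(1.955), k2=(1.958), k3=(1.958), k4=(1.961); state += dt/6·(k1+2k2+2k3+k4)
t=0.020: state=(1.989)
t=0.040: state=(2.028)
t=0.060: state=(2.068)
continuing one RK4 step at a time; state shown every 25 steps (Δt=0.5):
t=0.500: state=(2.902)
t=1.000: state=(3.604)
t=1.500: state=(3.990)
t=2.000: state=(4.168)
t=2.500: state=(4.243)
t=3.000: state=(4.274)
t=3.500: state=(4.287)
t=4.000: state=(4.292)
t=4.500: state=(4.294)
t=5.000: state=(4.294)
t=5.500: state=(4.295)
t=6.000: state=(4.295)
t=6.500: state=(4.295)
t=6.920: state=(4.295)

(x) = (4.295)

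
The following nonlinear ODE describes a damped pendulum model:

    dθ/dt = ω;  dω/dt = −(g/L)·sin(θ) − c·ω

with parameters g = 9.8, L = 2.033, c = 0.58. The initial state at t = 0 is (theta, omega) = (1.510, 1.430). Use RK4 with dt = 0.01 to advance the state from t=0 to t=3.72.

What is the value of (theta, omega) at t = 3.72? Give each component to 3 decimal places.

t=0.000: state=(1.510, 1.430)
step 1 (dt=0.01): k1=(1.430, -5.641), k2=(1.402, -5.627), k3=(1.402, -5.627), k4=(1.374, -5.612); state += dt/6·(k1+2k2+2k3+k4)
t=0.010: state=(1.524, 1.374)
t=0.020: state=(1.537, 1.318)
t=0.030: state=(1.550, 1.262)
continuing one RK4 step at a time; state shown every 20 steps (Δt=0.2):
t=0.200: state=(1.687, 0.365)
t=0.400: state=(1.664, -0.578)
t=0.600: state=(1.462, -1.424)
t=0.800: state=(1.103, -2.138)
t=1.000: state=(0.625, -2.591)
t=1.200: state=(0.095, -2.620)
t=1.400: state=(-0.392, -2.189)
t=1.600: state=(-0.759, -1.445)
t=1.800: state=(-0.963, -0.587)
t=2.000: state=(-0.996, 0.240)
t=2.200: state=(-0.875, 0.951)
t=2.400: state=(-0.629, 1.471)
t=2.600: state=(-0.304, 1.719)
t=2.800: state=(0.037, 1.647)
t=3.000: state=(0.335, 1.291)
t=3.200: state=(0.542, 0.755)
t=3.400: state=(0.633, 0.159)
t=3.600: state=(0.608, -0.394)
t=3.720: state=(0.544, -0.673)

(theta, omega) = (0.544, -0.673)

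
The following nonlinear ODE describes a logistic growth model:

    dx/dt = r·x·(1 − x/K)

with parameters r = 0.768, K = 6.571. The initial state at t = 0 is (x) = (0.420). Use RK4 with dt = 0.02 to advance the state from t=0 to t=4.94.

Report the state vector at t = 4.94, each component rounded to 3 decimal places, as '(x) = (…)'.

(x) = (4.942)

t=0.000: state=(0.420)
step 1 (dt=0.02): k1=(0.302), k2=(0.304), k3=(0.304), k4=(0.306); state += dt/6·(k1+2k2+2k3+k4)
t=0.020: state=(0.426)
t=0.040: state=(0.432)
t=0.060: state=(0.438)
continuing one RK4 step at a time; state shown every 10 steps (Δt=0.2):
t=0.200: state=(0.485)
t=0.400: state=(0.558)
t=0.600: state=(0.642)
t=0.800: state=(0.736)
t=1.000: state=(0.843)
t=1.200: state=(0.962)
t=1.400: state=(1.096)
t=1.600: state=(1.243)
t=1.800: state=(1.405)
t=2.000: state=(1.583)
t=2.200: state=(1.774)
t=2.400: state=(1.980)
t=2.600: state=(2.199)
t=2.800: state=(2.429)
t=3.000: state=(2.668)
t=3.200: state=(2.915)
t=3.400: state=(3.166)
t=3.600: state=(3.418)
t=3.800: state=(3.669)
t=4.000: state=(3.915)
t=4.200: state=(4.154)
t=4.400: state=(4.383)
t=4.600: state=(4.602)
t=4.800: state=(4.807)
t=4.940: state=(4.942)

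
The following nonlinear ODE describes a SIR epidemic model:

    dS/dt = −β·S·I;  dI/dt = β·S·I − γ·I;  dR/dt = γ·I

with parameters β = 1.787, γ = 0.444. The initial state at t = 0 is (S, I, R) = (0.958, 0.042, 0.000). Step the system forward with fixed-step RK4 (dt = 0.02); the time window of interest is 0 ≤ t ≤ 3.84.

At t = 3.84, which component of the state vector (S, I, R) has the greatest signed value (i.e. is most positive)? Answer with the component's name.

largest component: R

t=0.000: state=(0.958, 0.042, 0.000)
step 1 (dt=0.02): k1=(-0.072, 0.053, 0.019), k2=(-0.073, 0.054, 0.019), k3=(-0.073, 0.054, 0.019), k4=(-0.074, 0.055, 0.019); state += dt/6·(k1+2k2+2k3+k4)
t=0.020: state=(0.957, 0.043, 0.000)
t=0.040: state=(0.955, 0.044, 0.001)
t=0.060: state=(0.954, 0.045, 0.001)
continuing one RK4 step at a time; state shown every 10 steps (Δt=0.2):
t=0.200: state=(0.942, 0.054, 0.004)
t=0.400: state=(0.921, 0.069, 0.010)
t=0.600: state=(0.896, 0.087, 0.017)
t=0.800: state=(0.865, 0.109, 0.025)
t=1.000: state=(0.828, 0.136, 0.036)
t=1.200: state=(0.785, 0.165, 0.049)
t=1.400: state=(0.736, 0.199, 0.066)
t=1.600: state=(0.681, 0.234, 0.085)
t=1.800: state=(0.622, 0.271, 0.107)
t=2.000: state=(0.561, 0.306, 0.133)
t=2.200: state=(0.500, 0.338, 0.161)
t=2.400: state=(0.441, 0.366, 0.193)
t=2.600: state=(0.385, 0.388, 0.226)
t=2.800: state=(0.334, 0.404, 0.262)
t=3.000: state=(0.289, 0.413, 0.298)
t=3.200: state=(0.249, 0.416, 0.335)
t=3.400: state=(0.215, 0.414, 0.372)
t=3.600: state=(0.185, 0.407, 0.408)
t=3.800: state=(0.161, 0.396, 0.444)
t=3.840: state=(0.156, 0.393, 0.451)
compare at T: S=0.156, I=0.393, R=0.451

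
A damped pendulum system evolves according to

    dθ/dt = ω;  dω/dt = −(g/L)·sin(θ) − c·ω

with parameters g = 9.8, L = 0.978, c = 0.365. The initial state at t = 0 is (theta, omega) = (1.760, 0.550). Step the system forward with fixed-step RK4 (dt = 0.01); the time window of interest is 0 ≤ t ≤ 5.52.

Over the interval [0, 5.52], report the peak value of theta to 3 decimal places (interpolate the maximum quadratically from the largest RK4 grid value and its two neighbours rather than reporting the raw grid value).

t=0.000: state=(1.760, 0.550)
step 1 (dt=0.01): k1=(0.550, -10.042), k2=(0.500, -10.019), k3=(0.500, -10.019), k4=(0.450, -9.996); state += dt/6·(k1+2k2+2k3+k4)
t=0.010: state=(1.765, 0.450)
t=0.020: state=(1.769, 0.350)
t=0.030: state=(1.772, 0.251)
continuing one RK4 step at a time; state shown every 20 steps (Δt=0.2):
t=0.200: state=(1.674, -1.390)
t=0.400: state=(1.211, -3.198)
t=0.600: state=(0.436, -4.374)
t=0.800: state=(-0.435, -4.046)
t=1.000: state=(-1.093, -2.406)
t=1.200: state=(-1.374, -0.397)
t=1.400: state=(-1.259, 1.515)
t=1.600: state=(-0.791, 3.067)
t=1.800: state=(-0.095, 3.674)
t=2.000: state=(0.585, 2.925)
t=2.200: state=(1.016, 1.303)
t=2.400: state=(1.095, -0.498)
t=2.600: state=(0.832, -2.072)
t=2.800: state=(0.311, -2.979)
t=3.000: state=(-0.285, -2.780)
t=3.200: state=(-0.736, -1.612)
t=3.400: state=(-0.904, -0.052)
t=3.600: state=(-0.763, 1.411)
t=3.800: state=(-0.373, 2.367)
t=4.000: state=(0.124, 2.434)
t=4.200: state=(0.540, 1.608)
t=4.400: state=(0.736, 0.311)
t=4.600: state=(0.665, -0.987)
t=4.800: state=(0.367, -1.890)
t=5.000: state=(-0.042, -2.068)
t=5.200: state=(-0.407, -1.471)
t=5.400: state=(-0.599, -0.404)
t=5.520: state=(-0.606, 0.287)
largest grid value and its neighbours: theta(0.050)=1.77504, theta(0.060)=1.77508, theta(0.070)=1.77415
parabola through these three points peaks at t≈0.055 with theta≈1.77518

max theta = 1.775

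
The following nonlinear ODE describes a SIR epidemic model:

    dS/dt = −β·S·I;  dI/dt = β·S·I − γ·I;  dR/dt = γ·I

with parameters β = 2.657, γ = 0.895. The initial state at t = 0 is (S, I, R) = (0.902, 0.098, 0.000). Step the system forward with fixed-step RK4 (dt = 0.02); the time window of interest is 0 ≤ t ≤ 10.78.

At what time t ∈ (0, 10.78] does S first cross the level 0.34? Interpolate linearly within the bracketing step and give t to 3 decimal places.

t=0.000: state=(0.902, 0.098, 0.000)
step 1 (dt=0.02): k1=(-0.235, 0.147, 0.088), k2=(-0.238, 0.149, 0.089), k3=(-0.238, 0.149, 0.089), k4=(-0.241, 0.150, 0.090); state += dt/6·(k1+2k2+2k3+k4)
t=0.020: state=(0.897, 0.101, 0.002)
t=0.040: state=(0.892, 0.104, 0.004)
t=0.060: state=(0.887, 0.107, 0.006)
continuing one RK4 step at a time; state shown every 25 steps (Δt=0.5):
t=0.500: state=(0.748, 0.189, 0.063)
t=1.000: state=(0.544, 0.286, 0.170)
t=1.500: state=(0.359, 0.331, 0.311)
t=1.560: state=(0.340, 0.331, 0.328)
next step: t=1.580: state=(0.334, 0.331, 0.334) — S has crossed 0.34
linear interpolation between t=1.560 (0.34022) and t=1.580 (0.33428) → t≈1.561

t = 1.561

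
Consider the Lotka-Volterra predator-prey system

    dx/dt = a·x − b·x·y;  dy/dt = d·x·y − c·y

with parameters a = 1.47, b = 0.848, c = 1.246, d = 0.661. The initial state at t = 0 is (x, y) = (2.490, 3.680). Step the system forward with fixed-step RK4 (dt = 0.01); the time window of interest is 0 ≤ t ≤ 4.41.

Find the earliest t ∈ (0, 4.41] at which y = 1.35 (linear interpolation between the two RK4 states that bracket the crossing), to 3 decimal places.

t=0.000: state=(2.490, 3.680)
step 1 (dt=0.01): k1=(-4.110, 1.472), k2=(-4.092, 1.424), k3=(-4.091, 1.425), k4=(-4.072, 1.377); state += dt/6·(k1+2k2+2k3+k4)
t=0.010: state=(2.449, 3.694)
t=0.020: state=(2.409, 3.708)
t=0.030: state=(2.368, 3.720)
continuing one RK4 step at a time; state shown every 20 steps (Δt=0.2):
t=0.200: state=(1.764, 3.791)
t=0.400: state=(1.261, 3.600)
t=0.600: state=(0.946, 3.241)
t=0.800: state=(0.758, 2.824)
t=1.000: state=(0.653, 2.415)
t=1.200: state=(0.601, 2.044)
t=1.400: state=(0.586, 1.722)
t=1.600: state=(0.601, 1.451)
t=1.680: state=(0.615, 1.357)
next step: t=1.690: state=(0.617, 1.345) — y has crossed 1.35
linear interpolation between t=1.680 (1.35665) and t=1.690 (1.34531) → t≈1.686

t = 1.686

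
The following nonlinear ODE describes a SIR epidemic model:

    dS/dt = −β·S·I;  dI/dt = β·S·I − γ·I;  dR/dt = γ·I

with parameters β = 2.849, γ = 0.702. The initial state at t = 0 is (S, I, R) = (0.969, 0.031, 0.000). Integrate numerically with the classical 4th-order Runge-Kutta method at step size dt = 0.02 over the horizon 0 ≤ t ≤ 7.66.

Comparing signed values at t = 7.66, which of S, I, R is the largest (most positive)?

largest component: R

t=0.000: state=(0.969, 0.031, 0.000)
step 1 (dt=0.02): k1=(-0.086, 0.064, 0.022), k2=(-0.087, 0.065, 0.022), k3=(-0.087, 0.065, 0.022), k4=(-0.089, 0.066, 0.023); state += dt/6·(k1+2k2+2k3+k4)
t=0.020: state=(0.967, 0.032, 0.000)
t=0.040: state=(0.965, 0.034, 0.001)
t=0.060: state=(0.964, 0.035, 0.001)
continuing one RK4 step at a time; state shown every 25 steps (Δt=0.5):
t=0.500: state=(0.898, 0.083, 0.019)
t=1.000: state=(0.744, 0.191, 0.065)
t=1.500: state=(0.513, 0.330, 0.157)
t=2.000: state=(0.299, 0.411, 0.290)
t=2.500: state=(0.166, 0.399, 0.434)
t=3.000: state=(0.098, 0.338, 0.564)
t=3.500: state=(0.064, 0.266, 0.670)
t=4.000: state=(0.046, 0.202, 0.752)
t=4.500: state=(0.036, 0.151, 0.814)
t=5.000: state=(0.030, 0.111, 0.859)
t=5.500: state=(0.026, 0.081, 0.893)
t=6.000: state=(0.023, 0.059, 0.917)
t=6.500: state=(0.022, 0.043, 0.935)
t=7.000: state=(0.021, 0.031, 0.948)
t=7.500: state=(0.020, 0.023, 0.957)
t=7.660: state=(0.020, 0.020, 0.960)
compare at T: S=0.020, I=0.020, R=0.960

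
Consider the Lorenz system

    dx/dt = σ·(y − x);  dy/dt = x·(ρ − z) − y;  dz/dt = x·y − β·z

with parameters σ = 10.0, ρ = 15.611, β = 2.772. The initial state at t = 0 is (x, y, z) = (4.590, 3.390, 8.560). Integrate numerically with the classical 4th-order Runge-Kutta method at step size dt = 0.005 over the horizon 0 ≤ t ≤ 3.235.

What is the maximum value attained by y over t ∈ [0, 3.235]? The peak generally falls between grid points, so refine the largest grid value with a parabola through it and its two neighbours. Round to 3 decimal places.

max y = 10.551

t=0.000: state=(4.590, 3.390, 8.560)
step 1 (dt=0.005): k1=(-12.000, 28.974, -8.168), k2=(-10.976, 28.783, -7.883), k3=(-11.006, 28.799, -7.878), k4=(-10.010, 28.621, -7.593); state += dt/6·(k1+2k2+2k3+k4)
t=0.005: state=(4.535, 3.534, 8.521)
t=0.010: state=(4.490, 3.676, 8.484)
t=0.015: state=(4.454, 3.817, 8.450)
continuing one RK4 step at a time; state shown every 40 steps (Δt=0.2):
t=0.200: state=(6.778, 9.100, 10.315)
t=0.400: state=(9.224, 8.054, 19.043)
t=0.600: state=(4.711, 2.901, 16.008)
t=0.800: state=(3.520, 3.931, 10.997)
t=1.000: state=(5.835, 7.639, 10.464)
t=1.200: state=(8.776, 8.943, 16.863)
t=1.400: state=(5.980, 4.108, 16.997)
t=1.600: state=(4.108, 4.137, 12.453)
t=1.800: state=(5.629, 6.988, 11.224)
t=2.000: state=(8.152, 8.654, 15.693)
t=2.200: state=(6.541, 5.027, 16.975)
t=2.400: state=(4.665, 4.497, 13.332)
t=2.600: state=(5.670, 6.706, 11.977)
t=2.800: state=(7.683, 8.186, 15.176)
t=3.000: state=(6.714, 5.578, 16.617)
t=3.200: state=(5.103, 4.870, 13.835)
t=3.235: state=(5.061, 5.052, 13.395)
largest grid value and its neighbours: y(0.285)=10.54230, y(0.290)=10.55043, y(0.295)=10.54755
parabola through these three points peaks at t≈0.291 with y≈10.55074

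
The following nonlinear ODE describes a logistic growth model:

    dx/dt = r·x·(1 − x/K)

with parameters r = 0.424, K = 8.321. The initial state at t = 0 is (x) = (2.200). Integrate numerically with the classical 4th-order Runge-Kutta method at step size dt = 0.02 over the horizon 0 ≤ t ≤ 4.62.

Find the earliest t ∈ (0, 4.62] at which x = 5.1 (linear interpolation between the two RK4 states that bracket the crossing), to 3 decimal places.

t=0.000: state=(2.200)
step 1 (dt=0.02): k1=(0.686), k2=(0.688), k3=(0.688), k4=(0.689); state += dt/6·(k1+2k2+2k3+k4)
t=0.020: state=(2.214)
t=0.040: state=(2.228)
t=0.060: state=(2.241)
continuing one RK4 step at a time; state shown every 10 steps (Δt=0.2):
t=0.200: state=(2.340)
t=0.400: state=(2.485)
t=0.600: state=(2.635)
t=0.800: state=(2.790)
t=1.000: state=(2.950)
t=1.200: state=(3.113)
t=1.400: state=(3.280)
t=1.600: state=(3.450)
t=1.800: state=(3.623)
t=2.000: state=(3.797)
t=2.200: state=(3.972)
t=2.400: state=(4.149)
t=2.600: state=(4.325)
t=2.800: state=(4.501)
t=3.000: state=(4.675)
t=3.200: state=(4.848)
t=3.400: state=(5.018)
t=3.480: state=(5.086)
next step: t=3.500: state=(5.102) — x has crossed 5.1
linear interpolation between t=3.480 (5.08558) and t=3.500 (5.10234) → t≈3.497

t = 3.497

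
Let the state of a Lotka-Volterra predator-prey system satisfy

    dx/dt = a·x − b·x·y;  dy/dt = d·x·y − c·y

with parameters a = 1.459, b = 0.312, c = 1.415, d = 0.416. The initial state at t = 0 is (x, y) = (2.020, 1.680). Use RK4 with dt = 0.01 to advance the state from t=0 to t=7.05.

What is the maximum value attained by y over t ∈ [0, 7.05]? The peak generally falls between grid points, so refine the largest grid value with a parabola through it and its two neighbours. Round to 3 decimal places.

max y = 10.980

t=0.000: state=(2.020, 1.680)
step 1 (dt=0.01): k1=(1.888, -0.965), k2=(1.900, -0.956), k3=(1.900, -0.956), k4=(1.912, -0.947); state += dt/6·(k1+2k2+2k3+k4)
t=0.010: state=(2.039, 1.670)
t=0.020: state=(2.058, 1.661)
t=0.030: state=(2.078, 1.652)
continuing one RK4 step at a time; state shown every 25 steps (Δt=0.25):
t=0.250: state=(2.572, 1.495)
t=0.500: state=(3.308, 1.423)
t=0.750: state=(4.259, 1.478)
t=1.000: state=(5.424, 1.713)
t=1.250: state=(6.707, 2.260)
t=1.500: state=(7.789, 3.386)
t=1.750: state=(8.000, 5.463)
t=2.000: state=(6.734, 8.358)
t=2.250: state=(4.584, 10.586)
t=2.500: state=(2.825, 10.851)
t=2.750: state=(1.818, 9.643)
t=3.000: state=(1.318, 7.944)
t=3.250: state=(1.090, 6.310)
t=3.500: state=(1.014, 4.937)
t=3.750: state=(1.039, 3.854)
t=4.000: state=(1.145, 3.029)
t=4.250: state=(1.335, 2.417)
t=4.500: state=(1.622, 1.977)
t=4.750: state=(2.027, 1.676)
t=5.000: state=(2.582, 1.493)
t=5.250: state=(3.321, 1.423)
t=5.500: state=(4.275, 1.480)
t=5.750: state=(5.443, 1.719)
t=6.000: state=(6.727, 2.272)
t=6.250: state=(7.801, 3.410)
t=6.500: state=(7.992, 5.504)
t=6.750: state=(6.704, 8.403)
t=7.000: state=(4.551, 10.605)
t=7.050: state=(4.142, 10.816)
largest grid value and its neighbours: y(2.390)=10.97678, y(2.400)=10.97983, y(2.410)=10.97978
parabola through these three points peaks at t≈2.405 with y≈10.98019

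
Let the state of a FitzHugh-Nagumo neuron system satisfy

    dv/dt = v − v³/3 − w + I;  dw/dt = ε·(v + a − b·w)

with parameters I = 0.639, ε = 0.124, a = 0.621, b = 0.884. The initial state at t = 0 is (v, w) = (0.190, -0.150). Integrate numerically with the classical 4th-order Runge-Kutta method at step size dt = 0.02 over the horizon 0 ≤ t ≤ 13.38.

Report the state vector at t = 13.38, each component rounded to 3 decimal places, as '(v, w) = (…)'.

t=0.000: state=(0.190, -0.150)
step 1 (dt=0.02): k1=(0.977, 0.117), k2=(0.985, 0.118), k3=(0.985, 0.118), k4=(0.993, 0.119); state += dt/6·(k1+2k2+2k3+k4)
t=0.020: state=(0.210, -0.148)
t=0.040: state=(0.230, -0.145)
t=0.060: state=(0.250, -0.143)
continuing one RK4 step at a time; state shown every 25 steps (Δt=0.5):
t=0.500: state=(0.778, -0.076)
t=1.000: state=(1.417, 0.032)
t=1.500: state=(1.776, 0.166)
t=2.000: state=(1.865, 0.306)
t=2.500: state=(1.852, 0.439)
t=3.000: state=(1.811, 0.564)
t=3.500: state=(1.762, 0.679)
t=4.000: state=(1.711, 0.785)
t=4.500: state=(1.658, 0.882)
t=5.000: state=(1.606, 0.971)
t=5.500: state=(1.552, 1.052)
t=6.000: state=(1.498, 1.125)
t=6.500: state=(1.443, 1.191)
t=7.000: state=(1.387, 1.251)
t=7.500: state=(1.329, 1.303)
t=8.000: state=(1.269, 1.350)
t=8.500: state=(1.206, 1.390)
t=9.000: state=(1.139, 1.424)
t=9.500: state=(1.067, 1.452)
t=10.000: state=(0.987, 1.474)
t=10.500: state=(0.897, 1.490)
t=11.000: state=(0.791, 1.499)
t=11.500: state=(0.659, 1.500)
t=12.000: state=(0.486, 1.492)
t=12.500: state=(0.239, 1.472)
t=13.000: state=(-0.137, 1.435)
t=13.380: state=(-0.552, 1.390)

(v, w) = (-0.552, 1.390)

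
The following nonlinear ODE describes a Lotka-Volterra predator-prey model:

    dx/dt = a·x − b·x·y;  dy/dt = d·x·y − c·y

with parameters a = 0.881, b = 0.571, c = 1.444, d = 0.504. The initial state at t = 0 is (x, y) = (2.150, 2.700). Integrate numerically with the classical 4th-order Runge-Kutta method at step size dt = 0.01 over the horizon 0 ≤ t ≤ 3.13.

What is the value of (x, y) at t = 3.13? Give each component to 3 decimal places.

(x, y) = (3.316, 0.714)

t=0.000: state=(2.150, 2.700)
step 1 (dt=0.01): k1=(-1.421, -0.973), k2=(-1.410, -0.981), k3=(-1.410, -0.981), k4=(-1.399, -0.989); state += dt/6·(k1+2k2+2k3+k4)
t=0.010: state=(2.136, 2.690)
t=0.020: state=(2.122, 2.680)
t=0.030: state=(2.108, 2.670)
continuing one RK4 step at a time; state shown every 20 steps (Δt=0.2):
t=0.200: state=(1.907, 2.480)
t=0.400: state=(1.738, 2.231)
t=0.600: state=(1.630, 1.980)
t=0.800: state=(1.572, 1.742)
t=1.000: state=(1.556, 1.528)
t=1.200: state=(1.576, 1.340)
t=1.400: state=(1.628, 1.179)
t=1.600: state=(1.710, 1.045)
t=1.800: state=(1.822, 0.935)
t=2.000: state=(1.963, 0.848)
t=2.200: state=(2.134, 0.781)
t=2.400: state=(2.335, 0.732)
t=2.600: state=(2.567, 0.702)
t=2.800: state=(2.828, 0.690)
t=3.000: state=(3.116, 0.698)
t=3.130: state=(3.316, 0.714)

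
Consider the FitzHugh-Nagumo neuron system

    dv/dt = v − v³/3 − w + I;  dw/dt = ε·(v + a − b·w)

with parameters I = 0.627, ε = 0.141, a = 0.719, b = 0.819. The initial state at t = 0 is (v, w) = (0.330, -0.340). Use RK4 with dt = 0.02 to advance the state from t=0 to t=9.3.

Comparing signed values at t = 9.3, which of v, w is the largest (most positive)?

largest component: w

t=0.000: state=(0.330, -0.340)
step 1 (dt=0.02): k1=(1.285, 0.187), k2=(1.295, 0.189), k3=(1.295, 0.189), k4=(1.304, 0.190); state += dt/6·(k1+2k2+2k3+k4)
t=0.020: state=(0.356, -0.336)
t=0.040: state=(0.382, -0.332)
t=0.060: state=(0.409, -0.328)
continuing one RK4 step at a time; state shown every 25 steps (Δt=0.5):
t=0.500: state=(1.060, -0.225)
t=1.000: state=(1.670, -0.067)
t=1.500: state=(1.890, 0.110)
t=2.000: state=(1.904, 0.284)
t=2.500: state=(1.861, 0.446)
t=3.000: state=(1.804, 0.596)
t=3.500: state=(1.742, 0.733)
t=4.000: state=(1.678, 0.858)
t=4.500: state=(1.613, 0.972)
t=5.000: state=(1.547, 1.075)
t=5.500: state=(1.478, 1.168)
t=6.000: state=(1.407, 1.250)
t=6.500: state=(1.333, 1.323)
t=7.000: state=(1.254, 1.387)
t=7.500: state=(1.169, 1.441)
t=8.000: state=(1.075, 1.487)
t=8.500: state=(0.969, 1.522)
t=9.000: state=(0.843, 1.548)
t=9.300: state=(0.753, 1.559)
compare at T: v=0.753, w=1.559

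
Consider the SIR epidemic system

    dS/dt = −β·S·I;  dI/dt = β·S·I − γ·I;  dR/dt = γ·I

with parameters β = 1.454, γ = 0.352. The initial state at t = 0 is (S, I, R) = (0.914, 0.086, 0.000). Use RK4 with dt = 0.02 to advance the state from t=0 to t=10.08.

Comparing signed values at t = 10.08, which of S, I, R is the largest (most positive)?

t=0.000: state=(0.914, 0.086, 0.000)
step 1 (dt=0.02): k1=(-0.114, 0.084, 0.030), k2=(-0.115, 0.085, 0.031), k3=(-0.115, 0.085, 0.031), k4=(-0.116, 0.085, 0.031); state += dt/6·(k1+2k2+2k3+k4)
t=0.020: state=(0.912, 0.088, 0.001)
t=0.040: state=(0.909, 0.089, 0.001)
t=0.060: state=(0.907, 0.091, 0.002)
continuing one RK4 step at a time; state shown every 25 steps (Δt=0.5):
t=0.500: state=(0.844, 0.137, 0.019)
t=1.000: state=(0.746, 0.205, 0.049)
t=1.500: state=(0.625, 0.283, 0.092)
t=2.000: state=(0.495, 0.357, 0.149)
t=2.500: state=(0.374, 0.410, 0.216)
t=3.000: state=(0.275, 0.434, 0.291)
t=3.500: state=(0.200, 0.432, 0.368)
t=4.000: state=(0.147, 0.411, 0.442)
t=4.500: state=(0.110, 0.378, 0.512)
t=5.000: state=(0.085, 0.340, 0.575)
t=5.500: state=(0.067, 0.301, 0.631)
t=6.000: state=(0.055, 0.264, 0.681)
t=6.500: state=(0.046, 0.230, 0.724)
t=7.000: state=(0.039, 0.199, 0.762)
t=7.500: state=(0.034, 0.171, 0.795)
t=8.000: state=(0.031, 0.147, 0.822)
t=8.500: state=(0.028, 0.126, 0.846)
t=9.000: state=(0.025, 0.108, 0.867)
t=9.500: state=(0.024, 0.092, 0.884)
t=10.000: state=(0.022, 0.078, 0.899)
t=10.080: state=(0.022, 0.076, 0.902)
compare at T: S=0.022, I=0.076, R=0.902

largest component: R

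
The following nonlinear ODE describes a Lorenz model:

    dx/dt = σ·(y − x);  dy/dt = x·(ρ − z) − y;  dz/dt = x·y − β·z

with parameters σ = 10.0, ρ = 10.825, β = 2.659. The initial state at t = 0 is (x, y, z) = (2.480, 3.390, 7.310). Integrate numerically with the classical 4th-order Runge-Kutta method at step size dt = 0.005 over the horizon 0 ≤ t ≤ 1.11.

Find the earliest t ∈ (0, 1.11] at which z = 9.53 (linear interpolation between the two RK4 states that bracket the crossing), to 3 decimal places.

t=0.000: state=(2.480, 3.390, 7.310)
step 1 (dt=0.005): k1=(9.100, 5.327, -11.030), k2=(9.006, 5.463, -10.846), k3=(9.011, 5.461, -10.847), k4=(8.922, 5.595, -10.664); state += dt/6·(k1+2k2+2k3+k4)
t=0.005: state=(2.525, 3.417, 7.256)
t=0.010: state=(2.569, 3.446, 7.203)
t=0.015: state=(2.613, 3.476, 7.153)
continuing one RK4 step at a time; state shown every 10 steps (Δt=0.05):
t=0.050: state=(2.904, 3.720, 6.849)
t=0.100: state=(3.317, 4.166, 6.572)
t=0.150: state=(3.764, 4.707, 6.490)
t=0.200: state=(4.263, 5.316, 6.626)
t=0.250: state=(4.812, 5.948, 7.001)
t=0.300: state=(5.387, 6.534, 7.626)
t=0.350: state=(5.940, 6.984, 8.478)
t=0.400: state=(6.406, 7.199, 9.485)
next step: t=0.405: state=(6.445, 7.204, 9.590) — z has crossed 9.53
linear interpolation between t=0.400 (9.48541) and t=0.405 (9.58997) → t≈0.402

t = 0.402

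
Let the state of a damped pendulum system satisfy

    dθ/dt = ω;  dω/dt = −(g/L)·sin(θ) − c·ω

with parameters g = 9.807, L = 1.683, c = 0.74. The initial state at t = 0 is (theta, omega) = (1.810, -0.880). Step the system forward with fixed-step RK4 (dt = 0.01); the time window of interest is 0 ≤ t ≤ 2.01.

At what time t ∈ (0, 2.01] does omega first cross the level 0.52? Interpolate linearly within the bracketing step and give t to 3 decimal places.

t = 1.514

t=0.000: state=(1.810, -0.880)
step 1 (dt=0.01): k1=(-0.880, -5.010), k2=(-0.905, -4.997), k3=(-0.905, -4.998), k4=(-0.930, -4.985); state += dt/6·(k1+2k2+2k3+k4)
t=0.010: state=(1.801, -0.930)
t=0.020: state=(1.791, -0.980)
t=0.030: state=(1.781, -1.029)
continuing one RK4 step at a time; state shown every 10 steps (Δt=0.1):
t=0.100: state=(1.697, -1.369)
t=0.200: state=(1.537, -1.832)
t=0.300: state=(1.332, -2.257)
t=0.400: state=(1.088, -2.620)
t=0.500: state=(0.811, -2.889)
t=0.600: state=(0.514, -3.027)
t=0.700: state=(0.211, -3.008)
t=0.800: state=(-0.082, -2.828)
t=0.900: state=(-0.350, -2.504)
t=1.000: state=(-0.579, -2.072)
t=1.100: state=(-0.762, -1.573)
t=1.200: state=(-0.893, -1.046)
t=1.300: state=(-0.971, -0.519)
t=1.400: state=(-0.997, -0.013)
t=1.500: state=(-0.975, 0.457)
t=1.510: state=(-0.970, 0.502)
next step: t=1.520: state=(-0.965, 0.546) — omega has crossed 0.52
linear interpolation between t=1.510 (0.50209) and t=1.520 (0.54619) → t≈1.514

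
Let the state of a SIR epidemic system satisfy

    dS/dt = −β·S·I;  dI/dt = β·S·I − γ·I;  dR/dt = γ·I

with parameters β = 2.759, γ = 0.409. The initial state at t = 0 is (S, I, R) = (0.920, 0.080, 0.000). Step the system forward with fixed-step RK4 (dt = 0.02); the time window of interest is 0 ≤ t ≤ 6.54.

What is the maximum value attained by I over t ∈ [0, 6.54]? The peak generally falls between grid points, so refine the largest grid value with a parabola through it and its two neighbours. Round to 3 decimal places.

t=0.000: state=(0.920, 0.080, 0.000)
step 1 (dt=0.02): k1=(-0.203, 0.170, 0.033), k2=(-0.207, 0.174, 0.033), k3=(-0.207, 0.174, 0.033), k4=(-0.211, 0.177, 0.034); state += dt/6·(k1+2k2+2k3+k4)
t=0.020: state=(0.916, 0.083, 0.001)
t=0.040: state=(0.912, 0.087, 0.001)
t=0.060: state=(0.907, 0.091, 0.002)
continuing one RK4 step at a time; state shown every 25 steps (Δt=0.5):
t=0.500: state=(0.761, 0.211, 0.028)
t=1.000: state=(0.496, 0.412, 0.091)
t=1.500: state=(0.251, 0.556, 0.193)
t=2.000: state=(0.113, 0.576, 0.310)
t=2.500: state=(0.053, 0.524, 0.423)
t=3.000: state=(0.027, 0.450, 0.523)
t=3.500: state=(0.015, 0.377, 0.608)
t=4.000: state=(0.010, 0.313, 0.678)
t=4.500: state=(0.006, 0.258, 0.736)
t=5.000: state=(0.005, 0.212, 0.784)
t=5.500: state=(0.004, 0.173, 0.823)
t=6.000: state=(0.003, 0.142, 0.855)
t=6.500: state=(0.002, 0.116, 0.881)
t=6.540: state=(0.002, 0.114, 0.883)
largest grid value and its neighbours: I(1.820)=0.58111, I(1.840)=0.58113, I(1.860)=0.58100
parabola through these three points peaks at t≈1.833 with I≈0.58114

max I = 0.581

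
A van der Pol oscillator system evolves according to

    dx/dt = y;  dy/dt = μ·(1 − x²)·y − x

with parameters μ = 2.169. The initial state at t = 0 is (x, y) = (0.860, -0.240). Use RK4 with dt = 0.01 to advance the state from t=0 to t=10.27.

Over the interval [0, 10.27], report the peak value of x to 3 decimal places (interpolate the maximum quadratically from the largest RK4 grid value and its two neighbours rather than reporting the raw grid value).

t=0.000: state=(0.860, -0.240)
step 1 (dt=0.01): k1=(-0.240, -0.996), k2=(-0.245, -0.998), k3=(-0.245, -0.998), k4=(-0.250, -1.001); state += dt/6·(k1+2k2+2k3+k4)
t=0.010: state=(0.858, -0.250)
t=0.020: state=(0.855, -0.260)
t=0.030: state=(0.852, -0.270)
continuing one RK4 step at a time; state shown every 50 steps (Δt=0.5):
t=0.500: state=(0.596, -0.883)
t=1.000: state=(-0.192, -2.569)
t=1.500: state=(-1.688, -1.859)
t=2.000: state=(-1.916, 0.193)
t=2.500: state=(-1.768, 0.351)
t=3.000: state=(-1.574, 0.431)
t=3.500: state=(-1.328, 0.568)
t=4.000: state=(-0.976, 0.893)
t=4.500: state=(-0.311, 2.030)
t=5.000: state=(1.322, 3.672)
t=5.500: state=(2.021, -0.026)
t=6.000: state=(1.907, -0.309)
t=6.500: state=(1.738, -0.368)
t=7.000: state=(1.535, -0.449)
t=7.500: state=(1.277, -0.604)
t=8.000: state=(0.894, -0.997)
t=8.500: state=(0.116, -2.451)
t=9.000: state=(-1.608, -2.828)
t=9.500: state=(-2.013, 0.148)
t=10.000: state=(-1.880, 0.320)
t=10.270: state=(-1.789, 0.351)
largest grid value and its neighbours: x(5.480)=2.02089, x(5.490)=2.02092, x(5.500)=2.02076
parabola through these three points peaks at t≈5.487 with x≈2.02093

max x = 2.021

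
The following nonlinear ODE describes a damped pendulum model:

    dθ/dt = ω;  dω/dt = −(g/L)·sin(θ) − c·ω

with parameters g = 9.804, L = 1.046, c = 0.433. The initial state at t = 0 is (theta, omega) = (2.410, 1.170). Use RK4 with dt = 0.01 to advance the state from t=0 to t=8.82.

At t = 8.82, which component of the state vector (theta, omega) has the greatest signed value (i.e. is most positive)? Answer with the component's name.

largest component: omega

t=0.000: state=(2.410, 1.170)
step 1 (dt=0.01): k1=(1.170, -6.768), k2=(1.136, -6.713), k3=(1.136, -6.714), k4=(1.103, -6.659); state += dt/6·(k1+2k2+2k3+k4)
t=0.010: state=(2.421, 1.103)
t=0.020: state=(2.432, 1.037)
t=0.030: state=(2.442, 0.972)
continuing one RK4 step at a time; state shown every 50 steps (Δt=0.5):
t=0.500: state=(2.265, -1.731)
t=1.000: state=(0.506, -5.057)
t=1.500: state=(-1.487, -1.839)
t=2.000: state=(-1.226, 2.701)
t=2.500: state=(0.593, 3.274)
t=3.000: state=(1.179, -1.019)
t=3.500: state=(-0.072, -3.110)
t=4.000: state=(-0.958, 0.021)
t=4.500: state=(-0.172, 2.524)
t=5.000: state=(0.733, 0.497)
t=5.500: state=(0.269, -1.943)
t=6.000: state=(-0.545, -0.720)
t=6.500: state=(-0.293, 1.463)
t=7.000: state=(0.399, 0.780)
t=7.500: state=(0.283, -1.086)
t=8.000: state=(-0.289, -0.755)
t=8.500: state=(-0.258, 0.796)
t=8.820: state=(0.052, 0.983)
compare at T: theta=0.052, omega=0.983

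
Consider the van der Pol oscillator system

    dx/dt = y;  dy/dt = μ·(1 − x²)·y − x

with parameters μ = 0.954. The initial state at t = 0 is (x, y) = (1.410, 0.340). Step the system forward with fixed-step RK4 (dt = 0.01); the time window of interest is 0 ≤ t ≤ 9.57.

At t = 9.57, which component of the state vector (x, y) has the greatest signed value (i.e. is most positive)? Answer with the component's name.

t=0.000: state=(1.410, 0.340)
step 1 (dt=0.01): k1=(0.340, -1.731), k2=(0.331, -1.726), k3=(0.331, -1.726), k4=(0.323, -1.720); state += dt/6·(k1+2k2+2k3+k4)
t=0.010: state=(1.413, 0.323)
t=0.020: state=(1.416, 0.306)
t=0.030: state=(1.419, 0.289)
continuing one RK4 step at a time; state shown every 50 steps (Δt=0.5):
t=0.500: state=(1.391, -0.358)
t=1.000: state=(1.091, -0.831)
t=1.500: state=(0.542, -1.413)
t=2.000: state=(-0.379, -2.283)
t=2.500: state=(-1.517, -1.792)
t=3.000: state=(-1.942, -0.076)
t=3.500: state=(-1.799, 0.530)
t=4.000: state=(-1.462, 0.814)
t=4.500: state=(-0.969, 1.196)
t=5.000: state=(-0.203, 1.948)
t=5.500: state=(0.990, 2.594)
t=6.000: state=(1.907, 0.809)
t=6.500: state=(1.964, -0.332)
t=7.000: state=(1.703, -0.667)
t=7.500: state=(1.305, -0.940)
t=8.000: state=(0.728, -1.425)
t=8.500: state=(-0.196, -2.334)
t=9.000: state=(-1.445, -2.155)
t=9.500: state=(-2.000, -0.197)
t=9.570: state=(-2.008, -0.034)
compare at T: x=-2.008, y=-0.034

largest component: y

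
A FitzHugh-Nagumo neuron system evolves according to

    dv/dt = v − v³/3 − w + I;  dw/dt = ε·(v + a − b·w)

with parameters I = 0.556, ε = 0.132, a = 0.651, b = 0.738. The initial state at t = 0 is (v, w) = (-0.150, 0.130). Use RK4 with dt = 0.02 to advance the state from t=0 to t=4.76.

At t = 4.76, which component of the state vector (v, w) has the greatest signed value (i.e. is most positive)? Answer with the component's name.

t=0.000: state=(-0.150, 0.130)
step 1 (dt=0.02): k1=(0.277, 0.053), k2=(0.279, 0.054), k3=(0.279, 0.054), k4=(0.282, 0.054); state += dt/6·(k1+2k2+2k3+k4)
t=0.020: state=(-0.144, 0.131)
t=0.040: state=(-0.139, 0.132)
t=0.060: state=(-0.133, 0.133)
continuing one RK4 step at a time; state shown every 10 steps (Δt=0.2):
t=0.200: state=(-0.090, 0.141)
t=0.400: state=(-0.019, 0.154)
t=0.600: state=(0.064, 0.169)
t=0.800: state=(0.162, 0.185)
t=1.000: state=(0.277, 0.205)
t=1.200: state=(0.411, 0.227)
t=1.400: state=(0.563, 0.252)
t=1.600: state=(0.732, 0.281)
t=1.800: state=(0.911, 0.314)
t=2.000: state=(1.088, 0.351)
t=2.200: state=(1.252, 0.392)
t=2.400: state=(1.390, 0.436)
t=2.600: state=(1.497, 0.483)
t=2.800: state=(1.572, 0.530)
t=3.000: state=(1.620, 0.579)
t=3.200: state=(1.646, 0.628)
t=3.400: state=(1.657, 0.676)
t=3.600: state=(1.656, 0.723)
t=3.800: state=(1.648, 0.769)
t=4.000: state=(1.634, 0.814)
t=4.200: state=(1.617, 0.858)
t=4.400: state=(1.597, 0.901)
t=4.600: state=(1.575, 0.942)
t=4.760: state=(1.556, 0.974)
compare at T: v=1.556, w=0.974

largest component: v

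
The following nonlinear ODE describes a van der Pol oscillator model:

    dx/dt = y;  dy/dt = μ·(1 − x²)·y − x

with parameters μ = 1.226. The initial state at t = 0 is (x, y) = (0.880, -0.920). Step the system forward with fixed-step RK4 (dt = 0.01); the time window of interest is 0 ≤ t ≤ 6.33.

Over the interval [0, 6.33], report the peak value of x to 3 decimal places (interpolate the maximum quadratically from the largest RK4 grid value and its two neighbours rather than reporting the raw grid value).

t=0.000: state=(0.880, -0.920)
step 1 (dt=0.01): k1=(-0.920, -1.134), k2=(-0.926, -1.141), k3=(-0.926, -1.141), k4=(-0.931, -1.147); state += dt/6·(k1+2k2+2k3+k4)
t=0.010: state=(0.871, -0.931)
t=0.020: state=(0.861, -0.943)
t=0.030: state=(0.852, -0.955)
continuing one RK4 step at a time; state shown every 25 steps (Δt=0.25):
t=0.250: state=(0.611, -1.253)
t=0.500: state=(0.242, -1.727)
t=0.750: state=(-0.265, -2.335)
t=1.000: state=(-0.906, -2.680)
t=1.250: state=(-1.515, -2.003)
t=1.500: state=(-1.861, -0.787)
t=1.750: state=(-1.950, -0.019)
t=2.000: state=(-1.906, 0.320)
t=2.250: state=(-1.805, 0.479)
t=2.500: state=(-1.671, 0.584)
t=2.750: state=(-1.513, 0.684)
t=3.000: state=(-1.327, 0.808)
t=3.250: state=(-1.105, 0.981)
t=3.500: state=(-0.829, 1.244)
t=3.750: state=(-0.471, 1.658)
t=4.000: state=(0.017, 2.273)
t=4.250: state=(0.667, 2.866)
t=4.500: state=(1.372, 2.541)
t=4.750: state=(1.845, 1.199)
t=5.000: state=(2.004, 0.186)
t=5.250: state=(1.987, -0.254)
t=5.500: state=(1.898, -0.437)
t=5.750: state=(1.775, -0.539)
t=6.000: state=(1.629, -0.626)
t=6.250: state=(1.461, -0.726)
t=6.330: state=(1.401, -0.764)
largest grid value and its neighbours: x(5.070)=2.01083, x(5.080)=2.01093, x(5.090)=2.01082
parabola through these three points peaks at t≈5.080 with x≈2.01093

max x = 2.011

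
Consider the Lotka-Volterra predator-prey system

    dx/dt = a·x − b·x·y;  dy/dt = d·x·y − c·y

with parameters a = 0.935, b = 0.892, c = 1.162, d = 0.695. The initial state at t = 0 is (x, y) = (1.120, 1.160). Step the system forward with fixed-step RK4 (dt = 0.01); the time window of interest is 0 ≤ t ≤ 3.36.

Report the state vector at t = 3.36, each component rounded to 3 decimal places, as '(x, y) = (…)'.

(x, y) = (2.375, 0.932)

t=0.000: state=(1.120, 1.160)
step 1 (dt=0.01): k1=(-0.112, -0.445), k2=(-0.109, -0.445), k3=(-0.109, -0.445), k4=(-0.107, -0.444); state += dt/6·(k1+2k2+2k3+k4)
t=0.010: state=(1.119, 1.156)
t=0.020: state=(1.118, 1.151)
t=0.030: state=(1.117, 1.147)
continuing one RK4 step at a time; state shown every 20 steps (Δt=0.2):
t=0.200: state=(1.107, 1.073)
t=0.400: state=(1.110, 0.992)
t=0.600: state=(1.128, 0.918)
t=0.800: state=(1.162, 0.853)
t=1.000: state=(1.209, 0.798)
t=1.200: state=(1.270, 0.751)
t=1.400: state=(1.343, 0.714)
t=1.600: state=(1.430, 0.686)
t=1.800: state=(1.528, 0.668)
t=2.000: state=(1.637, 0.659)
t=2.200: state=(1.755, 0.661)
t=2.400: state=(1.878, 0.675)
t=2.600: state=(2.003, 0.700)
t=2.800: state=(2.124, 0.740)
t=3.000: state=(2.234, 0.794)
t=3.200: state=(2.324, 0.864)
t=3.360: state=(2.375, 0.932)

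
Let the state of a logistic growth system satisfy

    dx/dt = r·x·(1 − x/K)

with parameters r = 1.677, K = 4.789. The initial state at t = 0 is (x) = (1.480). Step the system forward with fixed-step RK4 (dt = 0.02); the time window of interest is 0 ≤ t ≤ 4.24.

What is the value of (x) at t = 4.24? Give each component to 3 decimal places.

(x) = (4.780)

t=0.000: state=(1.480)
step 1 (dt=0.02): k1=(1.715), k2=(1.726), k3=(1.726), k4=(1.737); state += dt/6·(k1+2k2+2k3+k4)
t=0.020: state=(1.515)
t=0.040: state=(1.549)
t=0.060: state=(1.585)
continuing one RK4 step at a time; state shown every 10 steps (Δt=0.2):
t=0.200: state=(1.843)
t=0.400: state=(2.235)
t=0.600: state=(2.635)
t=0.800: state=(3.022)
t=1.000: state=(3.377)
t=1.200: state=(3.687)
t=1.400: state=(3.946)
t=1.600: state=(4.154)
t=1.800: state=(4.317)
t=2.000: state=(4.442)
t=2.200: state=(4.536)
t=2.400: state=(4.605)
t=2.600: state=(4.656)
t=2.800: state=(4.693)
t=3.000: state=(4.720)
t=3.200: state=(4.740)
t=3.400: state=(4.754)
t=3.600: state=(4.764)
t=3.800: state=(4.771)
t=4.000: state=(4.776)
t=4.200: state=(4.780)
t=4.240: state=(4.780)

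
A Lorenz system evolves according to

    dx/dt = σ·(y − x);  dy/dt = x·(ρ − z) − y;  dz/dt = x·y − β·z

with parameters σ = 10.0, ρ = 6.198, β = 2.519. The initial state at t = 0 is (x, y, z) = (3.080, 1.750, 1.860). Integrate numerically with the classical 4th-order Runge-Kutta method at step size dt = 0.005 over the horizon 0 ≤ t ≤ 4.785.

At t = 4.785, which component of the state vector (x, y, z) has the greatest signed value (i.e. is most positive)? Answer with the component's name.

t=0.000: state=(3.080, 1.750, 1.860)
step 1 (dt=0.005): k1=(-13.300, 11.611, 0.705), k2=(-12.677, 11.432, 0.730), k3=(-12.697, 11.439, 0.732), k4=(-12.093, 11.267, 0.757); state += dt/6·(k1+2k2+2k3+k4)
t=0.005: state=(3.017, 1.807, 1.864)
t=0.010: state=(2.959, 1.863, 1.868)
t=0.015: state=(2.907, 1.917, 1.872)
continuing one RK4 step at a time; state shown every 40 steps (Δt=0.2):
t=0.200: state=(2.958, 3.500, 2.305)
t=0.400: state=(4.279, 4.924, 3.901)
t=0.600: state=(4.982, 4.937, 6.187)
t=0.800: state=(4.201, 3.607, 6.849)
t=1.000: state=(3.162, 2.792, 5.895)
t=1.200: state=(2.780, 2.752, 4.802)
t=1.400: state=(2.964, 3.156, 4.218)
t=1.600: state=(3.461, 3.740, 4.307)
t=1.800: state=(3.953, 4.131, 4.950)
t=2.000: state=(4.081, 4.026, 5.617)
t=2.200: state=(3.807, 3.623, 5.764)
t=2.400: state=(3.472, 3.343, 5.444)
t=2.600: state=(3.336, 3.329, 5.049)
t=2.800: state=(3.420, 3.502, 4.856)
t=3.000: state=(3.612, 3.709, 4.937)
t=3.200: state=(3.759, 3.801, 5.177)
t=3.400: state=(3.767, 3.735, 5.368)
t=3.600: state=(3.664, 3.602, 5.382)
t=3.800: state=(3.557, 3.519, 5.261)
t=4.000: state=(3.523, 3.527, 5.130)
t=4.200: state=(3.563, 3.595, 5.080)
t=4.400: state=(3.630, 3.661, 5.124)
t=4.600: state=(3.672, 3.680, 5.208)
t=4.785: state=(3.666, 3.653, 5.260)
compare at T: x=3.666, y=3.653, z=5.260

largest component: z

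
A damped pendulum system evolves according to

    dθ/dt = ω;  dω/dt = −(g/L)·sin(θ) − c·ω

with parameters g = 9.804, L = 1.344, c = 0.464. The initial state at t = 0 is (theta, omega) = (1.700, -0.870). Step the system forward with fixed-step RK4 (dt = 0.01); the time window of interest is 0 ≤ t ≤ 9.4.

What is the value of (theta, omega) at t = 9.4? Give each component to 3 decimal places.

(theta, omega) = (0.139, 0.270)

t=0.000: state=(1.700, -0.870)
step 1 (dt=0.01): k1=(-0.870, -6.830), k2=(-0.904, -6.818), k3=(-0.904, -6.819), k4=(-0.938, -6.807); state += dt/6·(k1+2k2+2k3+k4)
t=0.010: state=(1.691, -0.938)
t=0.020: state=(1.681, -1.006)
t=0.030: state=(1.671, -1.074)
continuing one RK4 step at a time; state shown every 50 steps (Δt=0.5):
t=0.500: state=(0.504, -3.530)
t=1.000: state=(-1.009, -1.748)
t=1.500: state=(-1.017, 1.584)
t=2.000: state=(0.187, 2.537)
t=2.500: state=(0.898, 0.049)
t=3.000: state=(0.322, -1.990)
t=3.500: state=(-0.555, -1.024)
t=4.000: state=(-0.513, 1.085)
t=4.500: state=(0.205, 1.336)
t=5.000: state=(0.495, -0.277)
t=5.500: state=(0.054, -1.187)
t=6.000: state=(-0.369, -0.283)
t=6.500: state=(-0.198, 0.820)
t=7.000: state=(0.210, 0.568)
t=7.500: state=(0.243, -0.416)
t=8.000: state=(-0.067, -0.623)
t=8.500: state=(-0.220, 0.077)
t=9.000: state=(-0.036, 0.526)
t=9.400: state=(0.139, 0.270)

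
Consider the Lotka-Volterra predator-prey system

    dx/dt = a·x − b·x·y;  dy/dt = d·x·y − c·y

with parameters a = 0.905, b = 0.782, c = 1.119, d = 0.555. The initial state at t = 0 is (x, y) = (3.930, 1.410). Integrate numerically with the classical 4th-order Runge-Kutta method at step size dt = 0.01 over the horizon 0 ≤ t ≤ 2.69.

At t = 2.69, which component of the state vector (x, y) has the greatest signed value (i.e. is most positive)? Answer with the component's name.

largest component: y

t=0.000: state=(3.930, 1.410)
step 1 (dt=0.01): k1=(-0.777, 1.498), k2=(-0.799, 1.503), k3=(-0.799, 1.502), k4=(-0.821, 1.507); state += dt/6·(k1+2k2+2k3+k4)
t=0.010: state=(3.922, 1.425)
t=0.020: state=(3.914, 1.440)
t=0.030: state=(3.905, 1.455)
continuing one RK4 step at a time; state shown every 10 steps (Δt=0.1):
t=0.100: state=(3.830, 1.564)
t=0.200: state=(3.687, 1.723)
t=0.300: state=(3.506, 1.881)
t=0.400: state=(3.293, 2.032)
t=0.500: state=(3.059, 2.167)
t=0.600: state=(2.814, 2.281)
t=0.700: state=(2.568, 2.368)
t=0.800: state=(2.330, 2.425)
t=0.900: state=(2.108, 2.452)
t=1.000: state=(1.904, 2.451)
t=1.100: state=(1.723, 2.423)
t=1.200: state=(1.563, 2.373)
t=1.300: state=(1.425, 2.305)
t=1.400: state=(1.307, 2.223)
t=1.500: state=(1.207, 2.131)
t=1.600: state=(1.122, 2.033)
t=1.700: state=(1.052, 1.931)
t=1.800: state=(0.995, 1.827)
t=1.900: state=(0.948, 1.724)
t=2.000: state=(0.910, 1.623)
t=2.100: state=(0.881, 1.525)
t=2.200: state=(0.859, 1.431)
t=2.300: state=(0.844, 1.341)
t=2.400: state=(0.835, 1.257)
t=2.500: state=(0.831, 1.177)
t=2.600: state=(0.832, 1.102)
t=2.690: state=(0.837, 1.039)
compare at T: x=0.837, y=1.039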